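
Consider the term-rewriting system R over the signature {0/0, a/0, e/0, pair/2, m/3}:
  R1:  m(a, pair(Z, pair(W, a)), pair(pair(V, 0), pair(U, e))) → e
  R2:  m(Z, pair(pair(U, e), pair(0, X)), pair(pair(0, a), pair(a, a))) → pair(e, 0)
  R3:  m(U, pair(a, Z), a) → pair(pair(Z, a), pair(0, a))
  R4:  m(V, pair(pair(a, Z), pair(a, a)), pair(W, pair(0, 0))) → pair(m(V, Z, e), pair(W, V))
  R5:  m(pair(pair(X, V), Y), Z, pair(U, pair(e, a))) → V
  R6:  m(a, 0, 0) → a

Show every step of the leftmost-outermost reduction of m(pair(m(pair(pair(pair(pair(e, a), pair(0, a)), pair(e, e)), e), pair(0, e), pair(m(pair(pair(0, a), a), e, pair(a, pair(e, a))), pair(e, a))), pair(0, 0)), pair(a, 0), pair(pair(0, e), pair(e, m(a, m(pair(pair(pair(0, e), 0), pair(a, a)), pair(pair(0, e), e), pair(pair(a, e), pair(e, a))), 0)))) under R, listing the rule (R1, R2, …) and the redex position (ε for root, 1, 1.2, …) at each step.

1. m(pair(m(pair(pair(pair(pair(e, a), pair(0, a)), pair(e, e)), e), pair(0, e), pair(m(pair(pair(0, a), a), e, pair(a, pair(e, a))), pair(e, a))), pair(0, 0)), pair(a, 0), pair(pair(0, e), pair(e, m(a, m(pair(pair(pair(0, e), 0), pair(a, a)), pair(pair(0, e), e), pair(pair(a, e), pair(e, a))), 0))))  →  m(pair(pair(e, e), pair(0, 0)), pair(a, 0), pair(pair(0, e), pair(e, m(a, m(pair(pair(pair(0, e), 0), pair(a, a)), pair(pair(0, e), e), pair(pair(a, e), pair(e, a))), 0))))   [R5 at 1.1]
2. m(pair(pair(e, e), pair(0, 0)), pair(a, 0), pair(pair(0, e), pair(e, m(a, m(pair(pair(pair(0, e), 0), pair(a, a)), pair(pair(0, e), e), pair(pair(a, e), pair(e, a))), 0))))  →  m(pair(pair(e, e), pair(0, 0)), pair(a, 0), pair(pair(0, e), pair(e, m(a, 0, 0))))   [R5 at 3.2.2.2]
3. m(pair(pair(e, e), pair(0, 0)), pair(a, 0), pair(pair(0, e), pair(e, m(a, 0, 0))))  →  m(pair(pair(e, e), pair(0, 0)), pair(a, 0), pair(pair(0, e), pair(e, a)))   [R6 at 3.2.2]
4. m(pair(pair(e, e), pair(0, 0)), pair(a, 0), pair(pair(0, e), pair(e, a)))  →  e   [R5 at ε]

e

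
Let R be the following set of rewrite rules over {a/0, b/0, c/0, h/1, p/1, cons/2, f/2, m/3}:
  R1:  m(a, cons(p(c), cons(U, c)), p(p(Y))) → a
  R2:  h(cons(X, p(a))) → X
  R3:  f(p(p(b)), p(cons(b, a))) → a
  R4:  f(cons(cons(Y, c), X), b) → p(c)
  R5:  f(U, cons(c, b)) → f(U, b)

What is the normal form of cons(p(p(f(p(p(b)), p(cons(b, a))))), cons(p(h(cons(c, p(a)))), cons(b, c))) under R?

cons(p(p(a)), cons(p(c), cons(b, c)))

1. cons(p(p(f(p(p(b)), p(cons(b, a))))), cons(p(h(cons(c, p(a)))), cons(b, c)))  →  cons(p(p(a)), cons(p(h(cons(c, p(a)))), cons(b, c)))   [R3 at 1.1.1]
2. cons(p(p(a)), cons(p(h(cons(c, p(a)))), cons(b, c)))  →  cons(p(p(a)), cons(p(c), cons(b, c)))   [R2 at 2.1.1]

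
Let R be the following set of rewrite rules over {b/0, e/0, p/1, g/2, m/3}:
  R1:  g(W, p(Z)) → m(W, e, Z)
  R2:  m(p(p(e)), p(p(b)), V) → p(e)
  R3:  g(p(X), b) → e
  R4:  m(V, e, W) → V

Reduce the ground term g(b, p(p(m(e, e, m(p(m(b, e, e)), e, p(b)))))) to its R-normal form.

b

1. g(b, p(p(m(e, e, m(p(m(b, e, e)), e, p(b))))))  →  m(b, e, p(m(e, e, m(p(m(b, e, e)), e, p(b)))))   [R1 at ε]
2. m(b, e, p(m(e, e, m(p(m(b, e, e)), e, p(b)))))  →  b   [R4 at ε]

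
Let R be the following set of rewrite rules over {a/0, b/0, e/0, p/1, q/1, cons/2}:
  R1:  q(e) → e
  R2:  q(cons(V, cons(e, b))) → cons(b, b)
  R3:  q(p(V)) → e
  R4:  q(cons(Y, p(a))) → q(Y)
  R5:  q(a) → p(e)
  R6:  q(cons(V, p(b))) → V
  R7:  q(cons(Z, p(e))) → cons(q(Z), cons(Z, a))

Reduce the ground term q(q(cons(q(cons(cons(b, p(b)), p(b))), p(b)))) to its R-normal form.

1. q(q(cons(q(cons(cons(b, p(b)), p(b))), p(b))))  →  q(q(cons(cons(b, p(b)), p(b))))   [R6 at 1]
2. q(q(cons(cons(b, p(b)), p(b))))  →  q(cons(b, p(b)))   [R6 at 1]
3. q(cons(b, p(b)))  →  b   [R6 at ε]

b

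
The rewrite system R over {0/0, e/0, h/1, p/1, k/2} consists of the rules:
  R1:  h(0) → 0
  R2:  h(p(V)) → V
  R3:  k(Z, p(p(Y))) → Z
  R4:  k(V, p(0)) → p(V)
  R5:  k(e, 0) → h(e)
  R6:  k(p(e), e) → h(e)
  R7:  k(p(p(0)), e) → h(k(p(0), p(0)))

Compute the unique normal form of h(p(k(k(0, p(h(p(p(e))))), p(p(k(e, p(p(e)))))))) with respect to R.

1. h(p(k(k(0, p(h(p(p(e))))), p(p(k(e, p(p(e))))))))  →  k(k(0, p(h(p(p(e))))), p(p(k(e, p(p(e))))))   [R2 at ε]
2. k(k(0, p(h(p(p(e))))), p(p(k(e, p(p(e))))))  →  k(0, p(h(p(p(e)))))   [R3 at ε]
3. k(0, p(h(p(p(e)))))  →  k(0, p(p(e)))   [R2 at 2.1]
4. k(0, p(p(e)))  →  0   [R3 at ε]

0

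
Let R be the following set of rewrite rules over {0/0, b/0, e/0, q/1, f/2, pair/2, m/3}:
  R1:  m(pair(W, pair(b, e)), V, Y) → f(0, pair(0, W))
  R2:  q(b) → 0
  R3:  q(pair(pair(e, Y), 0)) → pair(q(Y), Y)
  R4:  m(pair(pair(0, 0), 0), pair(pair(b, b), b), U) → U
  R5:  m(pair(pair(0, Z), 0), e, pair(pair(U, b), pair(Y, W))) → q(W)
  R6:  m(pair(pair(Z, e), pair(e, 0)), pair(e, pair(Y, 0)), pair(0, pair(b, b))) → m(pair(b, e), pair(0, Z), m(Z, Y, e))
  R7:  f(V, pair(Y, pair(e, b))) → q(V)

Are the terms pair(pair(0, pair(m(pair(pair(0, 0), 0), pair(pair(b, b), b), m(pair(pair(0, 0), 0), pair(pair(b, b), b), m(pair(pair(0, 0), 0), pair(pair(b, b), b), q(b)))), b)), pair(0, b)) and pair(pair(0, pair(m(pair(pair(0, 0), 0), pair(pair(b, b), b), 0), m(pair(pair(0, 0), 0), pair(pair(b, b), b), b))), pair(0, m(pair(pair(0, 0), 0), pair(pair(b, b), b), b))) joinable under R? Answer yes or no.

Reduce t₁ = pair(pair(0, pair(m(pair(pair(0, 0), 0), pair(pair(b, b), b), m(pair(pair(0, 0), 0), pair(pair(b, b), b), m(pair(pair(0, 0), 0), pair(pair(b, b), b), q(b)))), b)), pair(0, b)):
1. pair(pair(0, pair(m(pair(pair(0, 0), 0), pair(pair(b, b), b), m(pair(pair(0, 0), 0), pair(pair(b, b), b), m(pair(pair(0, 0), 0), pair(pair(b, b), b), q(b)))), b)), pair(0, b))  →  pair(pair(0, pair(m(pair(pair(0, 0), 0), pair(pair(b, b), b), m(pair(pair(0, 0), 0), pair(pair(b, b), b), q(b))), b)), pair(0, b))   [R4 at 1.2.1]
2. pair(pair(0, pair(m(pair(pair(0, 0), 0), pair(pair(b, b), b), m(pair(pair(0, 0), 0), pair(pair(b, b), b), q(b))), b)), pair(0, b))  →  pair(pair(0, pair(m(pair(pair(0, 0), 0), pair(pair(b, b), b), q(b)), b)), pair(0, b))   [R4 at 1.2.1]
3. pair(pair(0, pair(m(pair(pair(0, 0), 0), pair(pair(b, b), b), q(b)), b)), pair(0, b))  →  pair(pair(0, pair(q(b), b)), pair(0, b))   [R4 at 1.2.1]
4. pair(pair(0, pair(q(b), b)), pair(0, b))  →  pair(pair(0, pair(0, b)), pair(0, b))   [R2 at 1.2.1]

Reduce t₂ = pair(pair(0, pair(m(pair(pair(0, 0), 0), pair(pair(b, b), b), 0), m(pair(pair(0, 0), 0), pair(pair(b, b), b), b))), pair(0, m(pair(pair(0, 0), 0), pair(pair(b, b), b), b))):
1. pair(pair(0, pair(m(pair(pair(0, 0), 0), pair(pair(b, b), b), 0), m(pair(pair(0, 0), 0), pair(pair(b, b), b), b))), pair(0, m(pair(pair(0, 0), 0), pair(pair(b, b), b), b)))  →  pair(pair(0, pair(0, m(pair(pair(0, 0), 0), pair(pair(b, b), b), b))), pair(0, m(pair(pair(0, 0), 0), pair(pair(b, b), b), b)))   [R4 at 1.2.1]
2. pair(pair(0, pair(0, m(pair(pair(0, 0), 0), pair(pair(b, b), b), b))), pair(0, m(pair(pair(0, 0), 0), pair(pair(b, b), b), b)))  →  pair(pair(0, pair(0, b)), pair(0, m(pair(pair(0, 0), 0), pair(pair(b, b), b), b)))   [R4 at 1.2.2]
3. pair(pair(0, pair(0, b)), pair(0, m(pair(pair(0, 0), 0), pair(pair(b, b), b), b)))  →  pair(pair(0, pair(0, b)), pair(0, b))   [R4 at 2.2]

yes — NF(t₁) = pair(pair(0, pair(0, b)), pair(0, b)), NF(t₂) = pair(pair(0, pair(0, b)), pair(0, b))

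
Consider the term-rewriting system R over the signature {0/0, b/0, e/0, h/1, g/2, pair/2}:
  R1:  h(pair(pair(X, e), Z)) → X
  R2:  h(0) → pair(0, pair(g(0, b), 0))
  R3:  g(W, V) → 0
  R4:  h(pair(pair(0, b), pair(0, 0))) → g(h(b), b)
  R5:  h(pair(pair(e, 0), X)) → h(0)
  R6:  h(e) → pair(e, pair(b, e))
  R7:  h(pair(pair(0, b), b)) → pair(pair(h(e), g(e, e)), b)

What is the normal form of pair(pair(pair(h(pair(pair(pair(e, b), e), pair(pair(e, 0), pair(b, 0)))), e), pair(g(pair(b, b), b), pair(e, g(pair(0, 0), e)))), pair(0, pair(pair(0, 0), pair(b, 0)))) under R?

1. pair(pair(pair(h(pair(pair(pair(e, b), e), pair(pair(e, 0), pair(b, 0)))), e), pair(g(pair(b, b), b), pair(e, g(pair(0, 0), e)))), pair(0, pair(pair(0, 0), pair(b, 0))))  →  pair(pair(pair(pair(e, b), e), pair(g(pair(b, b), b), pair(e, g(pair(0, 0), e)))), pair(0, pair(pair(0, 0), pair(b, 0))))   [R1 at 1.1.1]
2. pair(pair(pair(pair(e, b), e), pair(g(pair(b, b), b), pair(e, g(pair(0, 0), e)))), pair(0, pair(pair(0, 0), pair(b, 0))))  →  pair(pair(pair(pair(e, b), e), pair(0, pair(e, g(pair(0, 0), e)))), pair(0, pair(pair(0, 0), pair(b, 0))))   [R3 at 1.2.1]
3. pair(pair(pair(pair(e, b), e), pair(0, pair(e, g(pair(0, 0), e)))), pair(0, pair(pair(0, 0), pair(b, 0))))  →  pair(pair(pair(pair(e, b), e), pair(0, pair(e, 0))), pair(0, pair(pair(0, 0), pair(b, 0))))   [R3 at 1.2.2.2]

pair(pair(pair(pair(e, b), e), pair(0, pair(e, 0))), pair(0, pair(pair(0, 0), pair(b, 0))))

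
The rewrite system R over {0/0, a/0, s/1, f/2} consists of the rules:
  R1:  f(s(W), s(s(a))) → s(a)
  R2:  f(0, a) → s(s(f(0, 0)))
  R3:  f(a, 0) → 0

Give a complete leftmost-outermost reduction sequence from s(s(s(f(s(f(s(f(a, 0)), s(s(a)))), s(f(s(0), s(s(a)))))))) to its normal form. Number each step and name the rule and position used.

1. s(s(s(f(s(f(s(f(a, 0)), s(s(a)))), s(f(s(0), s(s(a))))))))  →  s(s(s(f(s(s(a)), s(f(s(0), s(s(a))))))))   [R1 at 1.1.1.1.1]
2. s(s(s(f(s(s(a)), s(f(s(0), s(s(a))))))))  →  s(s(s(f(s(s(a)), s(s(a))))))   [R1 at 1.1.1.2.1]
3. s(s(s(f(s(s(a)), s(s(a))))))  →  s(s(s(s(a))))   [R1 at 1.1.1]

s(s(s(s(a))))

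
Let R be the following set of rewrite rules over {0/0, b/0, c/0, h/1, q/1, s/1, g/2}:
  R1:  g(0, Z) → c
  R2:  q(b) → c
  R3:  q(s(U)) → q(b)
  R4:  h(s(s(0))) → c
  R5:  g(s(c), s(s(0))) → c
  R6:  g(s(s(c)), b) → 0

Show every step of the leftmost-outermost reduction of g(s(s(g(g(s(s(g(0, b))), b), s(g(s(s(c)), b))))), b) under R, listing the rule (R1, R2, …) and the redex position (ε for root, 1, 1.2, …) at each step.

0

1. g(s(s(g(g(s(s(g(0, b))), b), s(g(s(s(c)), b))))), b)  →  g(s(s(g(g(s(s(c)), b), s(g(s(s(c)), b))))), b)   [R1 at 1.1.1.1.1.1.1]
2. g(s(s(g(g(s(s(c)), b), s(g(s(s(c)), b))))), b)  →  g(s(s(g(0, s(g(s(s(c)), b))))), b)   [R6 at 1.1.1.1]
3. g(s(s(g(0, s(g(s(s(c)), b))))), b)  →  g(s(s(c)), b)   [R1 at 1.1.1]
4. g(s(s(c)), b)  →  0   [R6 at ε]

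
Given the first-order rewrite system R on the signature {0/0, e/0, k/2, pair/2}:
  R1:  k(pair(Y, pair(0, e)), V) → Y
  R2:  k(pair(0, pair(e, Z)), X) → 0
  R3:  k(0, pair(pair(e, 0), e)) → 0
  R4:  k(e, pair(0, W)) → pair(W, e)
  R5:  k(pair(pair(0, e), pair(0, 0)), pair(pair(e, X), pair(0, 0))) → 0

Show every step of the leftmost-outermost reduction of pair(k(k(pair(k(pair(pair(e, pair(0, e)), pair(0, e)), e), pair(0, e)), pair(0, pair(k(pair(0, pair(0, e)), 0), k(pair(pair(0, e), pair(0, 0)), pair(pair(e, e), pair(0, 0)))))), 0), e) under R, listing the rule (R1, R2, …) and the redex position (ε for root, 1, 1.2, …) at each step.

1. pair(k(k(pair(k(pair(pair(e, pair(0, e)), pair(0, e)), e), pair(0, e)), pair(0, pair(k(pair(0, pair(0, e)), 0), k(pair(pair(0, e), pair(0, 0)), pair(pair(e, e), pair(0, 0)))))), 0), e)  →  pair(k(k(pair(pair(e, pair(0, e)), pair(0, e)), e), 0), e)   [R1 at 1.1]
2. pair(k(k(pair(pair(e, pair(0, e)), pair(0, e)), e), 0), e)  →  pair(k(pair(e, pair(0, e)), 0), e)   [R1 at 1.1]
3. pair(k(pair(e, pair(0, e)), 0), e)  →  pair(e, e)   [R1 at 1]

pair(e, e)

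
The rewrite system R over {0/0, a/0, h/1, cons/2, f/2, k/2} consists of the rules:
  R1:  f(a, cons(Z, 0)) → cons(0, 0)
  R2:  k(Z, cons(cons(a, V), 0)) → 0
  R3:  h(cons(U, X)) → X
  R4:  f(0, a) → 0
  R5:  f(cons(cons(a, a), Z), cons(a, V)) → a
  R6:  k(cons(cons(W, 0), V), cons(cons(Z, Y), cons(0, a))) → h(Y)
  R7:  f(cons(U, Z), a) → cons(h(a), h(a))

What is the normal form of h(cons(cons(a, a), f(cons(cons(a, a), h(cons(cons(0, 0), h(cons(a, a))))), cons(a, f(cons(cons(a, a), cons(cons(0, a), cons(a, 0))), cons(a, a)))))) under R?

a

1. h(cons(cons(a, a), f(cons(cons(a, a), h(cons(cons(0, 0), h(cons(a, a))))), cons(a, f(cons(cons(a, a), cons(cons(0, a), cons(a, 0))), cons(a, a))))))  →  f(cons(cons(a, a), h(cons(cons(0, 0), h(cons(a, a))))), cons(a, f(cons(cons(a, a), cons(cons(0, a), cons(a, 0))), cons(a, a))))   [R3 at ε]
2. f(cons(cons(a, a), h(cons(cons(0, 0), h(cons(a, a))))), cons(a, f(cons(cons(a, a), cons(cons(0, a), cons(a, 0))), cons(a, a))))  →  a   [R5 at ε]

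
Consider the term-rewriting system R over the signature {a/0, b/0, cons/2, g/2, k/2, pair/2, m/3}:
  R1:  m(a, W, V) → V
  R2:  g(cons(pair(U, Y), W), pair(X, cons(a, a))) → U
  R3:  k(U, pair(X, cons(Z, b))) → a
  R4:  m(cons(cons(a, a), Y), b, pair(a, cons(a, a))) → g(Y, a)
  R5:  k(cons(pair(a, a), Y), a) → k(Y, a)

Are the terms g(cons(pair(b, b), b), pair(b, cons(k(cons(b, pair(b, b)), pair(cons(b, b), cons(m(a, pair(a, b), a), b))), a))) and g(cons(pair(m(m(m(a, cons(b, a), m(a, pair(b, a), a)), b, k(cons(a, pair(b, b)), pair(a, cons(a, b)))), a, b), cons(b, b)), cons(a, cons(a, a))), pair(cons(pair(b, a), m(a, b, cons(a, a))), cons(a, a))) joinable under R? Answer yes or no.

Reduce t₁ = g(cons(pair(b, b), b), pair(b, cons(k(cons(b, pair(b, b)), pair(cons(b, b), cons(m(a, pair(a, b), a), b))), a))):
1. g(cons(pair(b, b), b), pair(b, cons(k(cons(b, pair(b, b)), pair(cons(b, b), cons(m(a, pair(a, b), a), b))), a)))  →  g(cons(pair(b, b), b), pair(b, cons(a, a)))   [R3 at 2.2.1]
2. g(cons(pair(b, b), b), pair(b, cons(a, a)))  →  b   [R2 at ε]

Reduce t₂ = g(cons(pair(m(m(m(a, cons(b, a), m(a, pair(b, a), a)), b, k(cons(a, pair(b, b)), pair(a, cons(a, b)))), a, b), cons(b, b)), cons(a, cons(a, a))), pair(cons(pair(b, a), m(a, b, cons(a, a))), cons(a, a))):
1. g(cons(pair(m(m(m(a, cons(b, a), m(a, pair(b, a), a)), b, k(cons(a, pair(b, b)), pair(a, cons(a, b)))), a, b), cons(b, b)), cons(a, cons(a, a))), pair(cons(pair(b, a), m(a, b, cons(a, a))), cons(a, a)))  →  m(m(m(a, cons(b, a), m(a, pair(b, a), a)), b, k(cons(a, pair(b, b)), pair(a, cons(a, b)))), a, b)   [R2 at ε]
2. m(m(m(a, cons(b, a), m(a, pair(b, a), a)), b, k(cons(a, pair(b, b)), pair(a, cons(a, b)))), a, b)  →  m(m(m(a, pair(b, a), a), b, k(cons(a, pair(b, b)), pair(a, cons(a, b)))), a, b)   [R1 at 1.1]
3. m(m(m(a, pair(b, a), a), b, k(cons(a, pair(b, b)), pair(a, cons(a, b)))), a, b)  →  m(m(a, b, k(cons(a, pair(b, b)), pair(a, cons(a, b)))), a, b)   [R1 at 1.1]
4. m(m(a, b, k(cons(a, pair(b, b)), pair(a, cons(a, b)))), a, b)  →  m(k(cons(a, pair(b, b)), pair(a, cons(a, b))), a, b)   [R1 at 1]
5. m(k(cons(a, pair(b, b)), pair(a, cons(a, b))), a, b)  →  m(a, a, b)   [R3 at 1]
6. m(a, a, b)  →  b   [R1 at ε]

yes — NF(t₁) = b, NF(t₂) = b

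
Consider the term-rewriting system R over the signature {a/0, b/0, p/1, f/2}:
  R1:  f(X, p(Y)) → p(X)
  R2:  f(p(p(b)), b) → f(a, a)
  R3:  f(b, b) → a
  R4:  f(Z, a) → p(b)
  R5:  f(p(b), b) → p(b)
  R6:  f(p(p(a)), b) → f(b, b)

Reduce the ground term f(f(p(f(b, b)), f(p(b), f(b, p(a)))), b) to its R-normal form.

a

1. f(f(p(f(b, b)), f(p(b), f(b, p(a)))), b)  →  f(f(p(a), f(p(b), f(b, p(a)))), b)   [R3 at 1.1.1]
2. f(f(p(a), f(p(b), f(b, p(a)))), b)  →  f(f(p(a), f(p(b), p(b))), b)   [R1 at 1.2.2]
3. f(f(p(a), f(p(b), p(b))), b)  →  f(f(p(a), p(p(b))), b)   [R1 at 1.2]
4. f(f(p(a), p(p(b))), b)  →  f(p(p(a)), b)   [R1 at 1]
5. f(p(p(a)), b)  →  f(b, b)   [R6 at ε]
6. f(b, b)  →  a   [R3 at ε]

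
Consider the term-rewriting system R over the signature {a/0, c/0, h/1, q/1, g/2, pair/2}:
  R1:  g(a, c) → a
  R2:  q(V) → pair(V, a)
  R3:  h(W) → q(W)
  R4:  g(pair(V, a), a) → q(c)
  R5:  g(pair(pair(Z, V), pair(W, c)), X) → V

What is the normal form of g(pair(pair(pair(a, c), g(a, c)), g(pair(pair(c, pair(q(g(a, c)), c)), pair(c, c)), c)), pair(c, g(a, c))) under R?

a

1. g(pair(pair(pair(a, c), g(a, c)), g(pair(pair(c, pair(q(g(a, c)), c)), pair(c, c)), c)), pair(c, g(a, c)))  →  g(pair(pair(pair(a, c), a), g(pair(pair(c, pair(q(g(a, c)), c)), pair(c, c)), c)), pair(c, g(a, c)))   [R1 at 1.1.2]
2. g(pair(pair(pair(a, c), a), g(pair(pair(c, pair(q(g(a, c)), c)), pair(c, c)), c)), pair(c, g(a, c)))  →  g(pair(pair(pair(a, c), a), pair(q(g(a, c)), c)), pair(c, g(a, c)))   [R5 at 1.2]
3. g(pair(pair(pair(a, c), a), pair(q(g(a, c)), c)), pair(c, g(a, c)))  →  a   [R5 at ε]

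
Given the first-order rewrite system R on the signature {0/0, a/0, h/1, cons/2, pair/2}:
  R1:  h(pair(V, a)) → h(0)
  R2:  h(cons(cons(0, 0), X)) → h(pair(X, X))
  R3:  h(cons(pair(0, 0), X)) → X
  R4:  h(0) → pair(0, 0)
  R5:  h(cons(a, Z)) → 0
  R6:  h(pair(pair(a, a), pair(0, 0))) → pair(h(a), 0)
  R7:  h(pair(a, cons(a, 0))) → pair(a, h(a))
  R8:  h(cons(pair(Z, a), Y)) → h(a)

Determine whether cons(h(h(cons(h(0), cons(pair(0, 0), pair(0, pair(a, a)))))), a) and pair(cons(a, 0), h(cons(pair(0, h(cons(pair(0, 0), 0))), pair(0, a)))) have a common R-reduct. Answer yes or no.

Reduce t₁ = cons(h(h(cons(h(0), cons(pair(0, 0), pair(0, pair(a, a)))))), a):
1. cons(h(h(cons(h(0), cons(pair(0, 0), pair(0, pair(a, a)))))), a)  →  cons(h(h(cons(pair(0, 0), cons(pair(0, 0), pair(0, pair(a, a)))))), a)   [R4 at 1.1.1.1]
2. cons(h(h(cons(pair(0, 0), cons(pair(0, 0), pair(0, pair(a, a)))))), a)  →  cons(h(cons(pair(0, 0), pair(0, pair(a, a)))), a)   [R3 at 1.1]
3. cons(h(cons(pair(0, 0), pair(0, pair(a, a)))), a)  →  cons(pair(0, pair(a, a)), a)   [R3 at 1]

Reduce t₂ = pair(cons(a, 0), h(cons(pair(0, h(cons(pair(0, 0), 0))), pair(0, a)))):
1. pair(cons(a, 0), h(cons(pair(0, h(cons(pair(0, 0), 0))), pair(0, a))))  →  pair(cons(a, 0), h(cons(pair(0, 0), pair(0, a))))   [R3 at 2.1.1.2]
2. pair(cons(a, 0), h(cons(pair(0, 0), pair(0, a))))  →  pair(cons(a, 0), pair(0, a))   [R3 at 2]

no — NF(t₁) = cons(pair(0, pair(a, a)), a), NF(t₂) = pair(cons(a, 0), pair(0, a))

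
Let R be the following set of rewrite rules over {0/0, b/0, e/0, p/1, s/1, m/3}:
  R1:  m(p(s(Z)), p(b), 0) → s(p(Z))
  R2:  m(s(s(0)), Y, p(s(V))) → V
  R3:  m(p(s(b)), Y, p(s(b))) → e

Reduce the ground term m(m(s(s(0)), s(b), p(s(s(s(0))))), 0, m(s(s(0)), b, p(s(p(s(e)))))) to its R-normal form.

1. m(m(s(s(0)), s(b), p(s(s(s(0))))), 0, m(s(s(0)), b, p(s(p(s(e))))))  →  m(s(s(0)), 0, m(s(s(0)), b, p(s(p(s(e))))))   [R2 at 1]
2. m(s(s(0)), 0, m(s(s(0)), b, p(s(p(s(e))))))  →  m(s(s(0)), 0, p(s(e)))   [R2 at 3]
3. m(s(s(0)), 0, p(s(e)))  →  e   [R2 at ε]

e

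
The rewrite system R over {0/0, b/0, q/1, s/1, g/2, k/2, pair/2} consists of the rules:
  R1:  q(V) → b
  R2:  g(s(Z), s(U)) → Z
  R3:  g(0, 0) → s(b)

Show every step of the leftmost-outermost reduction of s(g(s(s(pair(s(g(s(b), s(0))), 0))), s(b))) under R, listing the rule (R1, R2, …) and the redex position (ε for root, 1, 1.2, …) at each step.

1. s(g(s(s(pair(s(g(s(b), s(0))), 0))), s(b)))  →  s(s(pair(s(g(s(b), s(0))), 0)))   [R2 at 1]
2. s(s(pair(s(g(s(b), s(0))), 0)))  →  s(s(pair(s(b), 0)))   [R2 at 1.1.1.1]

s(s(pair(s(b), 0)))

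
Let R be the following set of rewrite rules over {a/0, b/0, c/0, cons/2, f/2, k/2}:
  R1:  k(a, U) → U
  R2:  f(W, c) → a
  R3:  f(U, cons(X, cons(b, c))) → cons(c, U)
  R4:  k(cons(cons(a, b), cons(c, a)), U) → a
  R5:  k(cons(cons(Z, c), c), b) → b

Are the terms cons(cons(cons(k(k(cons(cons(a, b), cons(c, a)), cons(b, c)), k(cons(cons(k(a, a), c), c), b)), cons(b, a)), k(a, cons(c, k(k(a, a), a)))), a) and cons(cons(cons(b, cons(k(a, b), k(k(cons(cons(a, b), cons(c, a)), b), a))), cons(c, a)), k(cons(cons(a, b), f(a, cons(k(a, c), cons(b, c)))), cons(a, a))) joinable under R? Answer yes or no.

Reduce t₁ = cons(cons(cons(k(k(cons(cons(a, b), cons(c, a)), cons(b, c)), k(cons(cons(k(a, a), c), c), b)), cons(b, a)), k(a, cons(c, k(k(a, a), a)))), a):
1. cons(cons(cons(k(k(cons(cons(a, b), cons(c, a)), cons(b, c)), k(cons(cons(k(a, a), c), c), b)), cons(b, a)), k(a, cons(c, k(k(a, a), a)))), a)  →  cons(cons(cons(k(a, k(cons(cons(k(a, a), c), c), b)), cons(b, a)), k(a, cons(c, k(k(a, a), a)))), a)   [R4 at 1.1.1.1]
2. cons(cons(cons(k(a, k(cons(cons(k(a, a), c), c), b)), cons(b, a)), k(a, cons(c, k(k(a, a), a)))), a)  →  cons(cons(cons(k(cons(cons(k(a, a), c), c), b), cons(b, a)), k(a, cons(c, k(k(a, a), a)))), a)   [R1 at 1.1.1]
3. cons(cons(cons(k(cons(cons(k(a, a), c), c), b), cons(b, a)), k(a, cons(c, k(k(a, a), a)))), a)  →  cons(cons(cons(b, cons(b, a)), k(a, cons(c, k(k(a, a), a)))), a)   [R5 at 1.1.1]
4. cons(cons(cons(b, cons(b, a)), k(a, cons(c, k(k(a, a), a)))), a)  →  cons(cons(cons(b, cons(b, a)), cons(c, k(k(a, a), a))), a)   [R1 at 1.2]
5. cons(cons(cons(b, cons(b, a)), cons(c, k(k(a, a), a))), a)  →  cons(cons(cons(b, cons(b, a)), cons(c, k(a, a))), a)   [R1 at 1.2.2.1]
6. cons(cons(cons(b, cons(b, a)), cons(c, k(a, a))), a)  →  cons(cons(cons(b, cons(b, a)), cons(c, a)), a)   [R1 at 1.2.2]

Reduce t₂ = cons(cons(cons(b, cons(k(a, b), k(k(cons(cons(a, b), cons(c, a)), b), a))), cons(c, a)), k(cons(cons(a, b), f(a, cons(k(a, c), cons(b, c)))), cons(a, a))):
1. cons(cons(cons(b, cons(k(a, b), k(k(cons(cons(a, b), cons(c, a)), b), a))), cons(c, a)), k(cons(cons(a, b), f(a, cons(k(a, c), cons(b, c)))), cons(a, a)))  →  cons(cons(cons(b, cons(b, k(k(cons(cons(a, b), cons(c, a)), b), a))), cons(c, a)), k(cons(cons(a, b), f(a, cons(k(a, c), cons(b, c)))), cons(a, a)))   [R1 at 1.1.2.1]
2. cons(cons(cons(b, cons(b, k(k(cons(cons(a, b), cons(c, a)), b), a))), cons(c, a)), k(cons(cons(a, b), f(a, cons(k(a, c), cons(b, c)))), cons(a, a)))  →  cons(cons(cons(b, cons(b, k(a, a))), cons(c, a)), k(cons(cons(a, b), f(a, cons(k(a, c), cons(b, c)))), cons(a, a)))   [R4 at 1.1.2.2.1]
3. cons(cons(cons(b, cons(b, k(a, a))), cons(c, a)), k(cons(cons(a, b), f(a, cons(k(a, c), cons(b, c)))), cons(a, a)))  →  cons(cons(cons(b, cons(b, a)), cons(c, a)), k(cons(cons(a, b), f(a, cons(k(a, c), cons(b, c)))), cons(a, a)))   [R1 at 1.1.2.2]
4. cons(cons(cons(b, cons(b, a)), cons(c, a)), k(cons(cons(a, b), f(a, cons(k(a, c), cons(b, c)))), cons(a, a)))  →  cons(cons(cons(b, cons(b, a)), cons(c, a)), k(cons(cons(a, b), cons(c, a)), cons(a, a)))   [R3 at 2.1.2]
5. cons(cons(cons(b, cons(b, a)), cons(c, a)), k(cons(cons(a, b), cons(c, a)), cons(a, a)))  →  cons(cons(cons(b, cons(b, a)), cons(c, a)), a)   [R4 at 2]

yes — NF(t₁) = cons(cons(cons(b, cons(b, a)), cons(c, a)), a), NF(t₂) = cons(cons(cons(b, cons(b, a)), cons(c, a)), a)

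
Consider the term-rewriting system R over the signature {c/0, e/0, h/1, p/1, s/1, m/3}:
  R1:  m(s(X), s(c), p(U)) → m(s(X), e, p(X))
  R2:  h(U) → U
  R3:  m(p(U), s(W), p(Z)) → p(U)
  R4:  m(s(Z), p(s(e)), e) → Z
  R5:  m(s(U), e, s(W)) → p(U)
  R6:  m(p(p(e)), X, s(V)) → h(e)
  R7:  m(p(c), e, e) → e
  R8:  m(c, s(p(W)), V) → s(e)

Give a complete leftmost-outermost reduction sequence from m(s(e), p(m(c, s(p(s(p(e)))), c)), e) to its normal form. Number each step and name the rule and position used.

e

1. m(s(e), p(m(c, s(p(s(p(e)))), c)), e)  →  m(s(e), p(s(e)), e)   [R8 at 2.1]
2. m(s(e), p(s(e)), e)  →  e   [R4 at ε]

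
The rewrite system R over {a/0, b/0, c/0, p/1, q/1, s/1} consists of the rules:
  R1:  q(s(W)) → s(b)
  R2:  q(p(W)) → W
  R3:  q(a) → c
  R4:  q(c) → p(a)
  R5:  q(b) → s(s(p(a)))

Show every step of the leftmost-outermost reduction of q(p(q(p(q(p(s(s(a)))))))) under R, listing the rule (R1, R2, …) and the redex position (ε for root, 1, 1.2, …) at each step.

s(s(a))

1. q(p(q(p(q(p(s(s(a))))))))  →  q(p(q(p(s(s(a))))))   [R2 at ε]
2. q(p(q(p(s(s(a))))))  →  q(p(s(s(a))))   [R2 at ε]
3. q(p(s(s(a))))  →  s(s(a))   [R2 at ε]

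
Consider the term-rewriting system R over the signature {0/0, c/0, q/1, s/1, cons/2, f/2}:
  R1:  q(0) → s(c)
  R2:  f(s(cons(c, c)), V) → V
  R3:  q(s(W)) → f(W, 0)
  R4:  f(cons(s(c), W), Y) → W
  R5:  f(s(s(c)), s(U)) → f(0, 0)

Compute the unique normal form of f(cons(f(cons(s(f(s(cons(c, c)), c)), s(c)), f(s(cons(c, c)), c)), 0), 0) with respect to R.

0

1. f(cons(f(cons(s(f(s(cons(c, c)), c)), s(c)), f(s(cons(c, c)), c)), 0), 0)  →  f(cons(f(cons(s(c), s(c)), f(s(cons(c, c)), c)), 0), 0)   [R2 at 1.1.1.1.1]
2. f(cons(f(cons(s(c), s(c)), f(s(cons(c, c)), c)), 0), 0)  →  f(cons(s(c), 0), 0)   [R4 at 1.1]
3. f(cons(s(c), 0), 0)  →  0   [R4 at ε]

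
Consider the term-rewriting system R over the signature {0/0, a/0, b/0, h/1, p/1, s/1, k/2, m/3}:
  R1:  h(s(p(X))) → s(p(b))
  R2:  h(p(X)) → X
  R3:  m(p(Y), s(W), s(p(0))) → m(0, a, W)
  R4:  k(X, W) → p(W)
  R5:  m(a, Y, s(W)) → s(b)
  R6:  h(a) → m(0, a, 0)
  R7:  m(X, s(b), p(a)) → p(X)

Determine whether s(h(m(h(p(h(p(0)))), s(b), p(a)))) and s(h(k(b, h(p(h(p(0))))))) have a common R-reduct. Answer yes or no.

yes — NF(t₁) = s(0), NF(t₂) = s(0)

Reduce t₁ = s(h(m(h(p(h(p(0)))), s(b), p(a)))):
1. s(h(m(h(p(h(p(0)))), s(b), p(a))))  →  s(h(p(h(p(h(p(0)))))))   [R7 at 1.1]
2. s(h(p(h(p(h(p(0)))))))  →  s(h(p(h(p(0)))))   [R2 at 1]
3. s(h(p(h(p(0)))))  →  s(h(p(0)))   [R2 at 1]
4. s(h(p(0)))  →  s(0)   [R2 at 1]

Reduce t₂ = s(h(k(b, h(p(h(p(0))))))):
1. s(h(k(b, h(p(h(p(0)))))))  →  s(h(p(h(p(h(p(0)))))))   [R4 at 1.1]
2. s(h(p(h(p(h(p(0)))))))  →  s(h(p(h(p(0)))))   [R2 at 1]
3. s(h(p(h(p(0)))))  →  s(h(p(0)))   [R2 at 1]
4. s(h(p(0)))  →  s(0)   [R2 at 1]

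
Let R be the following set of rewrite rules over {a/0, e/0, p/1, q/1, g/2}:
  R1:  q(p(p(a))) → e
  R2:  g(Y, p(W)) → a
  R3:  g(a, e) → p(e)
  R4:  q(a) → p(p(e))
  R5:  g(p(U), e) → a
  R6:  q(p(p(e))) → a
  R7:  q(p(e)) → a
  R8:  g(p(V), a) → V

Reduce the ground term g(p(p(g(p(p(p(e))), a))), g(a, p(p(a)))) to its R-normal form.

p(p(p(e)))

1. g(p(p(g(p(p(p(e))), a))), g(a, p(p(a))))  →  g(p(p(p(p(e)))), g(a, p(p(a))))   [R8 at 1.1.1]
2. g(p(p(p(p(e)))), g(a, p(p(a))))  →  g(p(p(p(p(e)))), a)   [R2 at 2]
3. g(p(p(p(p(e)))), a)  →  p(p(p(e)))   [R8 at ε]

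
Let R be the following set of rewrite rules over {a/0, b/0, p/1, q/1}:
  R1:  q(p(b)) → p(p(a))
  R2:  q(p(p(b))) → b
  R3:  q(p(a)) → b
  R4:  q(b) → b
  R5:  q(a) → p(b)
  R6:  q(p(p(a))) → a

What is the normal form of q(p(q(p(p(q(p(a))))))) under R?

p(p(a))

1. q(p(q(p(p(q(p(a)))))))  →  q(p(q(p(p(b)))))   [R3 at 1.1.1.1.1]
2. q(p(q(p(p(b)))))  →  q(p(b))   [R2 at 1.1]
3. q(p(b))  →  p(p(a))   [R1 at ε]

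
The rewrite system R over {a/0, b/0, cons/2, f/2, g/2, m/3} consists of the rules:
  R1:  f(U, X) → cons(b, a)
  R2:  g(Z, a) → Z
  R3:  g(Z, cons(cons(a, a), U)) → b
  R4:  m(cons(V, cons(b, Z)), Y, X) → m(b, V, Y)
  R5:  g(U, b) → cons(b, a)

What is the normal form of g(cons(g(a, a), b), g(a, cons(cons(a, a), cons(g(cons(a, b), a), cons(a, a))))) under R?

1. g(cons(g(a, a), b), g(a, cons(cons(a, a), cons(g(cons(a, b), a), cons(a, a)))))  →  g(cons(a, b), g(a, cons(cons(a, a), cons(g(cons(a, b), a), cons(a, a)))))   [R2 at 1.1]
2. g(cons(a, b), g(a, cons(cons(a, a), cons(g(cons(a, b), a), cons(a, a)))))  →  g(cons(a, b), b)   [R3 at 2]
3. g(cons(a, b), b)  →  cons(b, a)   [R5 at ε]

cons(b, a)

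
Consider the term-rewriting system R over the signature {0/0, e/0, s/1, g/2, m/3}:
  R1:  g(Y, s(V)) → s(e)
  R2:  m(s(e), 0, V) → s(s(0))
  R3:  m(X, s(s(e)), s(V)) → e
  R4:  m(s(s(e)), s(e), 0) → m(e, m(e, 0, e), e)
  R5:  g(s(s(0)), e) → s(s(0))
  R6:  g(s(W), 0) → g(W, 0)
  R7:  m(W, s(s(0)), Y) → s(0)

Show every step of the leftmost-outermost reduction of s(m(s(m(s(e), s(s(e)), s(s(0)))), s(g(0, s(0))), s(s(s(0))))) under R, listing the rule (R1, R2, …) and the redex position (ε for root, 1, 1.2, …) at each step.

1. s(m(s(m(s(e), s(s(e)), s(s(0)))), s(g(0, s(0))), s(s(s(0)))))  →  s(m(s(e), s(g(0, s(0))), s(s(s(0)))))   [R3 at 1.1.1]
2. s(m(s(e), s(g(0, s(0))), s(s(s(0)))))  →  s(m(s(e), s(s(e)), s(s(s(0)))))   [R1 at 1.2.1]
3. s(m(s(e), s(s(e)), s(s(s(0)))))  →  s(e)   [R3 at 1]

s(e)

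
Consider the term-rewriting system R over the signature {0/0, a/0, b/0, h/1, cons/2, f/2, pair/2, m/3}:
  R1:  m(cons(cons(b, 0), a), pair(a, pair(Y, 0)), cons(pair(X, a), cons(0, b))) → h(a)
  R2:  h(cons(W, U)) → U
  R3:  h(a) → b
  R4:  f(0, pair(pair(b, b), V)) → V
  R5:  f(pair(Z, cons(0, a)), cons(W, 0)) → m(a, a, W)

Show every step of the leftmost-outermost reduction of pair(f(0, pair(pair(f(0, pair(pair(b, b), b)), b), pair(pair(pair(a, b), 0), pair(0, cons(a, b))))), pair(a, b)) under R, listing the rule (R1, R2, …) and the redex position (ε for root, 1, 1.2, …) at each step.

pair(pair(pair(pair(a, b), 0), pair(0, cons(a, b))), pair(a, b))

1. pair(f(0, pair(pair(f(0, pair(pair(b, b), b)), b), pair(pair(pair(a, b), 0), pair(0, cons(a, b))))), pair(a, b))  →  pair(f(0, pair(pair(b, b), pair(pair(pair(a, b), 0), pair(0, cons(a, b))))), pair(a, b))   [R4 at 1.2.1.1]
2. pair(f(0, pair(pair(b, b), pair(pair(pair(a, b), 0), pair(0, cons(a, b))))), pair(a, b))  →  pair(pair(pair(pair(a, b), 0), pair(0, cons(a, b))), pair(a, b))   [R4 at 1]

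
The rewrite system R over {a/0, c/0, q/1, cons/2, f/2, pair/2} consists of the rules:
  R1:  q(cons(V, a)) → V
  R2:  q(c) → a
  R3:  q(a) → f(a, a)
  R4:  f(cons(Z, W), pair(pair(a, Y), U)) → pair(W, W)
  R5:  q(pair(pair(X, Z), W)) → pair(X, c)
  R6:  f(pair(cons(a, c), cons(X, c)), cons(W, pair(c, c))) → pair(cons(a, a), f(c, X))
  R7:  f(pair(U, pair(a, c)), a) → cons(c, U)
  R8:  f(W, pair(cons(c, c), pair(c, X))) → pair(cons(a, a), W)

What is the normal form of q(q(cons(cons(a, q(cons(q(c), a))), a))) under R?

a

1. q(q(cons(cons(a, q(cons(q(c), a))), a)))  →  q(cons(a, q(cons(q(c), a))))   [R1 at 1]
2. q(cons(a, q(cons(q(c), a))))  →  q(cons(a, q(c)))   [R1 at 1.2]
3. q(cons(a, q(c)))  →  q(cons(a, a))   [R2 at 1.2]
4. q(cons(a, a))  →  a   [R1 at ε]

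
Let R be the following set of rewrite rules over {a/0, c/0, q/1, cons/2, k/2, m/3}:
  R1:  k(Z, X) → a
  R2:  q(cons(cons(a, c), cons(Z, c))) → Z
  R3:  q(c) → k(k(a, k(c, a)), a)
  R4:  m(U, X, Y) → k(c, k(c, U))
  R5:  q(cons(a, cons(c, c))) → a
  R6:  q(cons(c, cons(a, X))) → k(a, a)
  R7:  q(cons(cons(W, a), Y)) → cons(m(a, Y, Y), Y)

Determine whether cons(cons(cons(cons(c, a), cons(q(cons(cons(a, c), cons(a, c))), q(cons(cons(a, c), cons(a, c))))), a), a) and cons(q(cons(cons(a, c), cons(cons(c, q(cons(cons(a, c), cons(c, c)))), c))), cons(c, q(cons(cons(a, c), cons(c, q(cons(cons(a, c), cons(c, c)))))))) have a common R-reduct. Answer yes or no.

Reduce t₁ = cons(cons(cons(cons(c, a), cons(q(cons(cons(a, c), cons(a, c))), q(cons(cons(a, c), cons(a, c))))), a), a):
1. cons(cons(cons(cons(c, a), cons(q(cons(cons(a, c), cons(a, c))), q(cons(cons(a, c), cons(a, c))))), a), a)  →  cons(cons(cons(cons(c, a), cons(a, q(cons(cons(a, c), cons(a, c))))), a), a)   [R2 at 1.1.2.1]
2. cons(cons(cons(cons(c, a), cons(a, q(cons(cons(a, c), cons(a, c))))), a), a)  →  cons(cons(cons(cons(c, a), cons(a, a)), a), a)   [R2 at 1.1.2.2]

Reduce t₂ = cons(q(cons(cons(a, c), cons(cons(c, q(cons(cons(a, c), cons(c, c)))), c))), cons(c, q(cons(cons(a, c), cons(c, q(cons(cons(a, c), cons(c, c)))))))):
1. cons(q(cons(cons(a, c), cons(cons(c, q(cons(cons(a, c), cons(c, c)))), c))), cons(c, q(cons(cons(a, c), cons(c, q(cons(cons(a, c), cons(c, c))))))))  →  cons(cons(c, q(cons(cons(a, c), cons(c, c)))), cons(c, q(cons(cons(a, c), cons(c, q(cons(cons(a, c), cons(c, c))))))))   [R2 at 1]
2. cons(cons(c, q(cons(cons(a, c), cons(c, c)))), cons(c, q(cons(cons(a, c), cons(c, q(cons(cons(a, c), cons(c, c))))))))  →  cons(cons(c, c), cons(c, q(cons(cons(a, c), cons(c, q(cons(cons(a, c), cons(c, c))))))))   [R2 at 1.2]
3. cons(cons(c, c), cons(c, q(cons(cons(a, c), cons(c, q(cons(cons(a, c), cons(c, c))))))))  →  cons(cons(c, c), cons(c, q(cons(cons(a, c), cons(c, c)))))   [R2 at 2.2.1.2.2]
4. cons(cons(c, c), cons(c, q(cons(cons(a, c), cons(c, c)))))  →  cons(cons(c, c), cons(c, c))   [R2 at 2.2]

no — NF(t₁) = cons(cons(cons(cons(c, a), cons(a, a)), a), a), NF(t₂) = cons(cons(c, c), cons(c, c))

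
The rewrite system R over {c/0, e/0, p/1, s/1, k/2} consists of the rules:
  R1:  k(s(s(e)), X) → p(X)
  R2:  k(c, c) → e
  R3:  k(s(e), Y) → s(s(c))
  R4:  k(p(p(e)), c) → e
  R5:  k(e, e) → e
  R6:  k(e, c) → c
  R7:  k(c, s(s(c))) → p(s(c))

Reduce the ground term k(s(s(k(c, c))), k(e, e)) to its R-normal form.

p(e)

1. k(s(s(k(c, c))), k(e, e))  →  k(s(s(e)), k(e, e))   [R2 at 1.1.1]
2. k(s(s(e)), k(e, e))  →  p(k(e, e))   [R1 at ε]
3. p(k(e, e))  →  p(e)   [R5 at 1]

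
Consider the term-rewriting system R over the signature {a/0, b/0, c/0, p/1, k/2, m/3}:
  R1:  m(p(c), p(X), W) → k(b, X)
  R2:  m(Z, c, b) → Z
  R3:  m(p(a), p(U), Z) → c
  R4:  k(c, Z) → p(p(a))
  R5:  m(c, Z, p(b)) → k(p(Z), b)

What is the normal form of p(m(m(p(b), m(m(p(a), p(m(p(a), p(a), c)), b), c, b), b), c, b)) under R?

p(p(b))

1. p(m(m(p(b), m(m(p(a), p(m(p(a), p(a), c)), b), c, b), b), c, b))  →  p(m(p(b), m(m(p(a), p(m(p(a), p(a), c)), b), c, b), b))   [R2 at 1]
2. p(m(p(b), m(m(p(a), p(m(p(a), p(a), c)), b), c, b), b))  →  p(m(p(b), m(p(a), p(m(p(a), p(a), c)), b), b))   [R2 at 1.2]
3. p(m(p(b), m(p(a), p(m(p(a), p(a), c)), b), b))  →  p(m(p(b), c, b))   [R3 at 1.2]
4. p(m(p(b), c, b))  →  p(p(b))   [R2 at 1]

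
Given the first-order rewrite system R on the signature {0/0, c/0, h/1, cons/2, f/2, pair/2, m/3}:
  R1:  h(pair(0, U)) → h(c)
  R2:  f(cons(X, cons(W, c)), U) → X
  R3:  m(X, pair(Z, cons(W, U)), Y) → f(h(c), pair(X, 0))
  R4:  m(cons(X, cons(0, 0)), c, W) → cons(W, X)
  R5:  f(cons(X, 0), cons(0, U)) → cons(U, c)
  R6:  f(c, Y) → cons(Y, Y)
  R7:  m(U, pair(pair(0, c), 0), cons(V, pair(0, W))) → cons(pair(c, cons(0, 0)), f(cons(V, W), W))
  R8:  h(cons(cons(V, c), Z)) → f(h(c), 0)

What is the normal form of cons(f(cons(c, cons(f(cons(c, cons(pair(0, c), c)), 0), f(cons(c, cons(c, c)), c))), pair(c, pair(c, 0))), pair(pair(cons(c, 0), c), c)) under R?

cons(c, pair(pair(cons(c, 0), c), c))

1. cons(f(cons(c, cons(f(cons(c, cons(pair(0, c), c)), 0), f(cons(c, cons(c, c)), c))), pair(c, pair(c, 0))), pair(pair(cons(c, 0), c), c))  →  cons(f(cons(c, cons(c, f(cons(c, cons(c, c)), c))), pair(c, pair(c, 0))), pair(pair(cons(c, 0), c), c))   [R2 at 1.1.2.1]
2. cons(f(cons(c, cons(c, f(cons(c, cons(c, c)), c))), pair(c, pair(c, 0))), pair(pair(cons(c, 0), c), c))  →  cons(f(cons(c, cons(c, c)), pair(c, pair(c, 0))), pair(pair(cons(c, 0), c), c))   [R2 at 1.1.2.2]
3. cons(f(cons(c, cons(c, c)), pair(c, pair(c, 0))), pair(pair(cons(c, 0), c), c))  →  cons(c, pair(pair(cons(c, 0), c), c))   [R2 at 1]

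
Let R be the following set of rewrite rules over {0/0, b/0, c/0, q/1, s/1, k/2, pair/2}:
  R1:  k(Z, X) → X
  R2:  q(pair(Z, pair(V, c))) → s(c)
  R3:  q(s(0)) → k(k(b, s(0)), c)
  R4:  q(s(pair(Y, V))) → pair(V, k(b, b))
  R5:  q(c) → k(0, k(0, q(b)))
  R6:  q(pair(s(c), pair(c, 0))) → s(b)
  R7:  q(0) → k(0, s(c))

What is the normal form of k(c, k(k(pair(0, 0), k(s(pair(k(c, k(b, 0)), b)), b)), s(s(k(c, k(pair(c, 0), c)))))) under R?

s(s(c))

1. k(c, k(k(pair(0, 0), k(s(pair(k(c, k(b, 0)), b)), b)), s(s(k(c, k(pair(c, 0), c))))))  →  k(k(pair(0, 0), k(s(pair(k(c, k(b, 0)), b)), b)), s(s(k(c, k(pair(c, 0), c)))))   [R1 at ε]
2. k(k(pair(0, 0), k(s(pair(k(c, k(b, 0)), b)), b)), s(s(k(c, k(pair(c, 0), c)))))  →  s(s(k(c, k(pair(c, 0), c))))   [R1 at ε]
3. s(s(k(c, k(pair(c, 0), c))))  →  s(s(k(pair(c, 0), c)))   [R1 at 1.1]
4. s(s(k(pair(c, 0), c)))  →  s(s(c))   [R1 at 1.1]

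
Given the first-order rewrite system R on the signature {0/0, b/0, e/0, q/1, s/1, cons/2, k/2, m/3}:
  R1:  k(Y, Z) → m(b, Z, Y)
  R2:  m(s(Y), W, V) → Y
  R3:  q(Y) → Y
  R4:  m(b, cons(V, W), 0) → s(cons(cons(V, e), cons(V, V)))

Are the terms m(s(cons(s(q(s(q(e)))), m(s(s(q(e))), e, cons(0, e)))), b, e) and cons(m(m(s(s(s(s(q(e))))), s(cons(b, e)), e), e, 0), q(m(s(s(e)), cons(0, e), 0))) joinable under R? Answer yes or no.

Reduce t₁ = m(s(cons(s(q(s(q(e)))), m(s(s(q(e))), e, cons(0, e)))), b, e):
1. m(s(cons(s(q(s(q(e)))), m(s(s(q(e))), e, cons(0, e)))), b, e)  →  cons(s(q(s(q(e)))), m(s(s(q(e))), e, cons(0, e)))   [R2 at ε]
2. cons(s(q(s(q(e)))), m(s(s(q(e))), e, cons(0, e)))  →  cons(s(s(q(e))), m(s(s(q(e))), e, cons(0, e)))   [R3 at 1.1]
3. cons(s(s(q(e))), m(s(s(q(e))), e, cons(0, e)))  →  cons(s(s(e)), m(s(s(q(e))), e, cons(0, e)))   [R3 at 1.1.1]
4. cons(s(s(e)), m(s(s(q(e))), e, cons(0, e)))  →  cons(s(s(e)), s(q(e)))   [R2 at 2]
5. cons(s(s(e)), s(q(e)))  →  cons(s(s(e)), s(e))   [R3 at 2.1]

Reduce t₂ = cons(m(m(s(s(s(s(q(e))))), s(cons(b, e)), e), e, 0), q(m(s(s(e)), cons(0, e), 0))):
1. cons(m(m(s(s(s(s(q(e))))), s(cons(b, e)), e), e, 0), q(m(s(s(e)), cons(0, e), 0)))  →  cons(m(s(s(s(q(e)))), e, 0), q(m(s(s(e)), cons(0, e), 0)))   [R2 at 1.1]
2. cons(m(s(s(s(q(e)))), e, 0), q(m(s(s(e)), cons(0, e), 0)))  →  cons(s(s(q(e))), q(m(s(s(e)), cons(0, e), 0)))   [R2 at 1]
3. cons(s(s(q(e))), q(m(s(s(e)), cons(0, e), 0)))  →  cons(s(s(e)), q(m(s(s(e)), cons(0, e), 0)))   [R3 at 1.1.1]
4. cons(s(s(e)), q(m(s(s(e)), cons(0, e), 0)))  →  cons(s(s(e)), m(s(s(e)), cons(0, e), 0))   [R3 at 2]
5. cons(s(s(e)), m(s(s(e)), cons(0, e), 0))  →  cons(s(s(e)), s(e))   [R2 at 2]

yes — NF(t₁) = cons(s(s(e)), s(e)), NF(t₂) = cons(s(s(e)), s(e))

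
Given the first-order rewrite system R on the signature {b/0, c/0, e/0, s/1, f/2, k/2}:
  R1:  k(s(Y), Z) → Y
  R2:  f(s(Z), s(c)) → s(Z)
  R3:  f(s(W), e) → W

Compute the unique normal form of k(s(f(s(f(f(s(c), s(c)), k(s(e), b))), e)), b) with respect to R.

1. k(s(f(s(f(f(s(c), s(c)), k(s(e), b))), e)), b)  →  f(s(f(f(s(c), s(c)), k(s(e), b))), e)   [R1 at ε]
2. f(s(f(f(s(c), s(c)), k(s(e), b))), e)  →  f(f(s(c), s(c)), k(s(e), b))   [R3 at ε]
3. f(f(s(c), s(c)), k(s(e), b))  →  f(s(c), k(s(e), b))   [R2 at 1]
4. f(s(c), k(s(e), b))  →  f(s(c), e)   [R1 at 2]
5. f(s(c), e)  →  c   [R3 at ε]

c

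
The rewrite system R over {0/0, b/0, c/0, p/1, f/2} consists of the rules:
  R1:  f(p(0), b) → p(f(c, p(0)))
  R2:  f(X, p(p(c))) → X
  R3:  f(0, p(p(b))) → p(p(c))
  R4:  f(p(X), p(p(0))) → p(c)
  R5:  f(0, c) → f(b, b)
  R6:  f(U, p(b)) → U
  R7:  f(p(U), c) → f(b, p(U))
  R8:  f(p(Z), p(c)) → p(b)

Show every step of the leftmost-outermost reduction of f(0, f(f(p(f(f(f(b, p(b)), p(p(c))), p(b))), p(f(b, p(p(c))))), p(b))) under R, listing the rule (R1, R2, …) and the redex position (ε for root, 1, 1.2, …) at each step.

1. f(0, f(f(p(f(f(f(b, p(b)), p(p(c))), p(b))), p(f(b, p(p(c))))), p(b)))  →  f(0, f(p(f(f(f(b, p(b)), p(p(c))), p(b))), p(f(b, p(p(c))))))   [R6 at 2]
2. f(0, f(p(f(f(f(b, p(b)), p(p(c))), p(b))), p(f(b, p(p(c))))))  →  f(0, f(p(f(f(b, p(b)), p(p(c)))), p(f(b, p(p(c))))))   [R6 at 2.1.1]
3. f(0, f(p(f(f(b, p(b)), p(p(c)))), p(f(b, p(p(c))))))  →  f(0, f(p(f(b, p(b))), p(f(b, p(p(c))))))   [R2 at 2.1.1]
4. f(0, f(p(f(b, p(b))), p(f(b, p(p(c))))))  →  f(0, f(p(b), p(f(b, p(p(c))))))   [R6 at 2.1.1]
5. f(0, f(p(b), p(f(b, p(p(c))))))  →  f(0, f(p(b), p(b)))   [R2 at 2.2.1]
6. f(0, f(p(b), p(b)))  →  f(0, p(b))   [R6 at 2]
7. f(0, p(b))  →  0   [R6 at ε]

0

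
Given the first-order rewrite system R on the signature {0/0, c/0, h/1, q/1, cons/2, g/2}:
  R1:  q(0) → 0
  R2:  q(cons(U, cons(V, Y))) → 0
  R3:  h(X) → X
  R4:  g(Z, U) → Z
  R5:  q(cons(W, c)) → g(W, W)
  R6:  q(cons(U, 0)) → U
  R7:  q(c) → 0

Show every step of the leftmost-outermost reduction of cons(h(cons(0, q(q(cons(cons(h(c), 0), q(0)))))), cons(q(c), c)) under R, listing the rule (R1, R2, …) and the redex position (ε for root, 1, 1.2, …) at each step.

1. cons(h(cons(0, q(q(cons(cons(h(c), 0), q(0)))))), cons(q(c), c))  →  cons(cons(0, q(q(cons(cons(h(c), 0), q(0))))), cons(q(c), c))   [R3 at 1]
2. cons(cons(0, q(q(cons(cons(h(c), 0), q(0))))), cons(q(c), c))  →  cons(cons(0, q(q(cons(cons(c, 0), q(0))))), cons(q(c), c))   [R3 at 1.2.1.1.1.1]
3. cons(cons(0, q(q(cons(cons(c, 0), q(0))))), cons(q(c), c))  →  cons(cons(0, q(q(cons(cons(c, 0), 0)))), cons(q(c), c))   [R1 at 1.2.1.1.2]
4. cons(cons(0, q(q(cons(cons(c, 0), 0)))), cons(q(c), c))  →  cons(cons(0, q(cons(c, 0))), cons(q(c), c))   [R6 at 1.2.1]
5. cons(cons(0, q(cons(c, 0))), cons(q(c), c))  →  cons(cons(0, c), cons(q(c), c))   [R6 at 1.2]
6. cons(cons(0, c), cons(q(c), c))  →  cons(cons(0, c), cons(0, c))   [R7 at 2.1]

cons(cons(0, c), cons(0, c))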